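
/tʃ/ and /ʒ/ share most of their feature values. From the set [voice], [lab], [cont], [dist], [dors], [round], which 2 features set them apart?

The two segments share [−labial], [+distributed], [−dorsal], [−round]. The only features from the list on which they differ: /tʃ/ is [−voice] while /ʒ/ is [+voice]; /tʃ/ is [−continuant] while /ʒ/ is [+continuant].

[voice], [continuant]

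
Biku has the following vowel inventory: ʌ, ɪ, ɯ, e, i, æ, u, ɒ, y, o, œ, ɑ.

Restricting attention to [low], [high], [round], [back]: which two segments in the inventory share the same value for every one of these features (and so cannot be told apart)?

ɪ, i

/ɪ/ (high front unrounded lax vowel) and /i/ (high front unrounded tense vowel) are both [-low], [+high], [-round], [-back], so none of the listed features separates them. (They do differ in [tense], which is not among the given features.) Every other pair in the inventory differs on at least one listed feature.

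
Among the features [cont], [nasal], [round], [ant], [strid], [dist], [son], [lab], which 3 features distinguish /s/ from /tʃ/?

[continuant], [anterior], [distributed]

/s/ is the voiceless alveolar fricative and /tʃ/ is the voiceless postalveolar affricate. Both are [−nasal], [−round], [+strident], [−sonorant], [−labial]. /s/ is [+continuant] while /tʃ/ is [−continuant]; /s/ is [+anterior] while /tʃ/ is [−anterior]; /s/ is [−distributed] while /tʃ/ is [+distributed], so the distinguishing features are [continuant], [anterior], [distributed].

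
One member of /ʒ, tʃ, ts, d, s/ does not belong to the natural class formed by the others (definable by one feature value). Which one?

/tʃ, s, ts, ʒ/ are all [+strident], but /d/ (voiced alveolar stop) is [−strident]. No other single segment can be removed to leave a set sharing one feature value that the removed segment lacks, so /d/ is the odd one out.

d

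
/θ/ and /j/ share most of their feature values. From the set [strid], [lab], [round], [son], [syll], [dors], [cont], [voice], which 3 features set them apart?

[sonorant], [voice], [dorsal]

/θ/ (voiceless dental fricative) and /j/ (palatal glide) agree on [-strident], [-labial], [-round], [-syllabic], [+continuant]. They differ on [sonorant] (/θ/ [-], /j/ [+]), [voice] (/θ/ [-], /j/ [+]), [dorsal] (/θ/ [-], /j/ [+]).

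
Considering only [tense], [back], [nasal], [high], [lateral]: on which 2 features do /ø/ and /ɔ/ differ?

[back], [tense]

/ø/ is the mid front rounded tense vowel and /ɔ/ is the mid back rounded lax vowel. Both are [−nasal], [−high], [−lateral]. /ø/ is [−back] while /ɔ/ is [+back]; /ø/ is [+tense] while /ɔ/ is [−tense], so the distinguishing features are [back], [tense].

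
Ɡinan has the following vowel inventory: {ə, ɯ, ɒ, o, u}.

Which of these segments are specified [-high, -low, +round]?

o

Checking each segment against [-high], [-low], [+round]: /o/ (mid back rounded tense vowel) satisfies every feature; every other segment in the inventory fails at least one.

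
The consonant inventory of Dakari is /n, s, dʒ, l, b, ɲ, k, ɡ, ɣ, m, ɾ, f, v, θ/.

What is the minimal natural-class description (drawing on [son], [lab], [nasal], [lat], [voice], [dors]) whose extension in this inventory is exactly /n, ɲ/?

[+nasal, −lab]

Every target segment is [+nasal], [−labial]; each remaining inventory member fails at least one of these. Each conjunct is needed — [−labial] alone would also admit /s, dʒ, l, k, …/; [+nasal] alone would also admit /m/ — and no other single listed feature has exactly this extension, so two is the minimum.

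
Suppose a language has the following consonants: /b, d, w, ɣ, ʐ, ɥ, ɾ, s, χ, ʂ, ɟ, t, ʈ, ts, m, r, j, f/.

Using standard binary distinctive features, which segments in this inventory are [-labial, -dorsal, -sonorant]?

d, ʐ, s, ʂ, t, ʈ, ts

Eliminate segments failing any feature: /b, w, ɥ, m, f/ are [+labial]; /ɣ, χ, ɟ, j/ are [+dorsal]; /ɾ, r/ are [+sonorant]. The remaining /d, ʐ, s, ʂ, t, ʈ, ts/ satisfy [-labial], [-dorsal], [-sonorant].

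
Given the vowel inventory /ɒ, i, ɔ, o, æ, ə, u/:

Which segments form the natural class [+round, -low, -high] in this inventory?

Eliminate segments failing any feature: /ɒ/ is [+low]; /i, æ, ə/ are [-round]; /u/ is [+high]. The remaining /ɔ, o/ satisfy [+round], [-low], [-high].

ɔ, o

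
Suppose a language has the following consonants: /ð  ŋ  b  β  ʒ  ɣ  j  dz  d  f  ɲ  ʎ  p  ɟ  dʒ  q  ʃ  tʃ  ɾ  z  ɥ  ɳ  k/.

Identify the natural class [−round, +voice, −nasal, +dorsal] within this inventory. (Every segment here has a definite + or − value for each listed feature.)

Eliminate segments failing any feature: /ð, b, β, ʒ, dz, d, dʒ, ɾ, z/ are [−dorsal]; /ŋ, ɲ, ɳ/ are [+nasal]; /f, p, q, ʃ, tʃ, k/ are [−voice]; /ɥ/ is [+round]. The remaining /ɣ, j, ʎ, ɟ/ satisfy [−round], [+voice], [−nasal], [+dorsal].

ɣ, j, ʎ, ɟ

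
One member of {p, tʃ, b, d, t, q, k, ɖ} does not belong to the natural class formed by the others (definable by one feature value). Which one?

[delayed release] (equivalently [strident]) groups all but one: /d, ɖ, b, q, p, t, k/ share [-delayed release] while /tʃ/ (voiceless postalveolar affricate) alone is [+delayed release]. Removing any other segment would not leave a single-feature class that excludes it.

tʃ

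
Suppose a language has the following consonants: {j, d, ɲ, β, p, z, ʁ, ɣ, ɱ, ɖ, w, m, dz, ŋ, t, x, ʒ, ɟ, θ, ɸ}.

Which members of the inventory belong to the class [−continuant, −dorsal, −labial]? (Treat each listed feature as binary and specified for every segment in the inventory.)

d, ɖ, dz, t

Eliminate segments failing any feature: /j, β, z, ʁ, ɣ, w, x, ʒ, θ, ɸ/ are [+continuant]; /ɲ, ŋ, ɟ/ are [+dorsal]; /p, ɱ, m/ are [+labial]. The remaining /d, ɖ, dz, t/ satisfy [−continuant], [−dorsal], [−labial].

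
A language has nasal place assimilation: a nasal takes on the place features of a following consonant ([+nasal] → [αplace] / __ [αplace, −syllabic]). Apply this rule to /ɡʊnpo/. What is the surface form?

/n/ sits before the [+labial] consonant /p/, so it takes on [+labial] and surfaces as /m/. The rest of the form is unaffected: [ɡʊmpo].

[ɡʊmpo]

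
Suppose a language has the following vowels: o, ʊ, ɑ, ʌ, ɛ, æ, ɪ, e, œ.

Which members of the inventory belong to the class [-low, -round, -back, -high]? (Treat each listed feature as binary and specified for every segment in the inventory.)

ɛ, e

Checking each segment against [-low], [-round], [-back], [-high]: /ɛ/ (mid front unrounded lax vowel), /e/ (mid front unrounded tense vowel) satisfy every feature; every other segment in the inventory fails at least one.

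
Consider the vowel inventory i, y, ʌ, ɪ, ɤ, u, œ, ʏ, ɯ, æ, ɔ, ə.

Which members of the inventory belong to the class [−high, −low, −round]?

ʌ, ɤ, ə

Among the inventory, the [−high] segments are /ʌ, ɤ, œ, æ, ɔ, ə/.
Then [−low] gives /ʌ, ɤ, œ, ɔ, ə/.
Intersecting with [−round] leaves /ʌ, ɤ, ə/.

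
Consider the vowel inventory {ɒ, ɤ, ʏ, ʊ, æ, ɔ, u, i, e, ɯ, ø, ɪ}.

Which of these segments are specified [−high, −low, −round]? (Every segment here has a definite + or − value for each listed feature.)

ɤ, e

The [−high] segments are /ɒ, ɤ, æ, ɔ, e, ø/.
Among these, [−low] gives /ɤ, ɔ, e, ø/.
Then [−round] leaves /ɤ, e/.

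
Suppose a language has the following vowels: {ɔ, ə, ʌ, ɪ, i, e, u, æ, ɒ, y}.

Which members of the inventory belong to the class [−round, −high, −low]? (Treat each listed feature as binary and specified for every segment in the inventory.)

ə, ʌ, e

Checking each segment against [−round], [−high], [−low]: /ə/ (mid central vowel (schwa)), /ʌ/ (mid back unrounded lax vowel), /e/ (mid front unrounded tense vowel) satisfy every feature; every other segment in the inventory fails at least one.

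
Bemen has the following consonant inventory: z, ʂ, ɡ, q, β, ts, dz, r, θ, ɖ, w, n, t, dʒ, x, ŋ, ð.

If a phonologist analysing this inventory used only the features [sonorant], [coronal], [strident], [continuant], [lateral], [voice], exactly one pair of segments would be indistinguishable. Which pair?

dʒ, dz

Both /dʒ/ and /dz/ are [−sonorant], [+coronal], [+strident], [−continuant], [−lateral], [+voice]. Since the list omits [anterior] and [distributed] — which do distinguish the voiced postalveolar affricate from the voiced alveolar affricate — this pair collapses; all other pairs remain distinct.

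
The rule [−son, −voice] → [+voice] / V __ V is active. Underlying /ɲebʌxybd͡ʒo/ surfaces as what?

[ɲebʌɣybd͡ʒo]

Only /x/ occurs between two vowels (/ʌ/ __ /y/) and matches the structural description. It is a voiceless velar fricative, so [−son, −voice] holds; changing it to [+voice] with all other features held fixed yields /ɣ/ (voiced velar fricative). No other segment meets both the structural description and the environment, so the output is [ɲebʌɣybd͡ʒo].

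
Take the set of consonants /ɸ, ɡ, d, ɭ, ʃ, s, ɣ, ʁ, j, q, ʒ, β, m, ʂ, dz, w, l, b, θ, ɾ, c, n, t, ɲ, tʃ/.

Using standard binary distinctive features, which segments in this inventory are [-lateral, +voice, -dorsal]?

d, ʒ, β, m, dz, b, ɾ, n

Checking each segment against [-lateral], [+voice], [-dorsal]: /d/ (voiced alveolar stop), /ʒ/ (voiced postalveolar fricative), /β/ (voiced bilabial fricative), /m/ (bilabial nasal), /dz/ (voiced alveolar affricate), /b/ (voiced bilabial stop), among others, satisfy every feature; every other segment in the inventory fails at least one.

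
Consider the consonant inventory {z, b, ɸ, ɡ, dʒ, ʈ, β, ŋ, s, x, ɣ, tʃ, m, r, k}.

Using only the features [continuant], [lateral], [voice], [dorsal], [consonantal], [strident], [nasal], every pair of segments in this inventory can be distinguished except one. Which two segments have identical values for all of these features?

β, r

/β/ (voiced bilabial fricative) and /r/ (alveolar trill) are both [+continuant], [−lateral], [+voice], [−dorsal], [+consonantal], [−strident], [−nasal], so none of the listed features separates them. (They do differ in [sonorant], [labial] and [coronal], which are not among the given features.) Every other pair in the inventory differs on at least one listed feature.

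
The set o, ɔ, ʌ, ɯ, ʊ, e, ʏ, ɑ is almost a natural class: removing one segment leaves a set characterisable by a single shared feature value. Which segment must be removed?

ɑ

[low] groups all but one: /ɔ, ɯ, ʊ, ʏ, ʌ, o, e/ share [−low] while /ɑ/ (low back unrounded vowel) alone is [+low]. Removing any other segment would not leave a single-feature class that excludes it.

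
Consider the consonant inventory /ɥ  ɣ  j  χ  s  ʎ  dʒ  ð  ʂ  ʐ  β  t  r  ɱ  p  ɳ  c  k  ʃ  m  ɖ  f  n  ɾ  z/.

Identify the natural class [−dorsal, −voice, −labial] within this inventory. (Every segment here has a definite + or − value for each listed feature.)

s, ʂ, t, ʃ

Checking each segment against [−dorsal], [−voice], [−labial]: /s/ (voiceless alveolar fricative), /ʂ/ (voiceless retroflex fricative), /t/ (voiceless alveolar stop), /ʃ/ (voiceless postalveolar fricative) satisfy every feature; every other segment in the inventory fails at least one.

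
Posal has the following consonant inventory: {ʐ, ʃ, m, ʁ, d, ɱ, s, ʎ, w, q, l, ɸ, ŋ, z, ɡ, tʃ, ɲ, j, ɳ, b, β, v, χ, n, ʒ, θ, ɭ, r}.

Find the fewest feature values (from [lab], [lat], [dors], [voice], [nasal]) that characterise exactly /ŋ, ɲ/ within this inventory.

[+nasal, +dors]

The class [+nasal], [+dorsal] has exactly /ŋ, ɲ/ as its extension in this inventory. No smaller conjunction from the listed features achieves this: [+dorsal] alone would also admit /ʁ, ʎ, w, q, …/; [+nasal] alone would also admit /m, ɱ, ɳ, n/; and checking the remaining single features turns up none with this extension.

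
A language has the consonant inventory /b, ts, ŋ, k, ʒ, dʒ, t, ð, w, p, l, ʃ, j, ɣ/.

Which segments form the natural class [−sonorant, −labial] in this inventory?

ts, k, ʒ, dʒ, t, ð, ʃ, ɣ

Checking each segment against [−sonorant], [−labial]: /ts/ (voiceless alveolar affricate), /k/ (voiceless velar stop), /ʒ/ (voiced postalveolar fricative), /dʒ/ (voiced postalveolar affricate), /t/ (voiceless alveolar stop), /ð/ (voiced dental fricative), among others, satisfy every feature; every other segment in the inventory fails at least one.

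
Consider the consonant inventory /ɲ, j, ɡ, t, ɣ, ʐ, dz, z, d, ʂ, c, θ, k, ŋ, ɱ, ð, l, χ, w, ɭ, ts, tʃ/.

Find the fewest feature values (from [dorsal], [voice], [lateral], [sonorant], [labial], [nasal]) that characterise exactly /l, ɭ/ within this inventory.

[+lateral]

/l, ɭ/ are exactly the [+lateral] segments in the inventory, so a single feature suffices.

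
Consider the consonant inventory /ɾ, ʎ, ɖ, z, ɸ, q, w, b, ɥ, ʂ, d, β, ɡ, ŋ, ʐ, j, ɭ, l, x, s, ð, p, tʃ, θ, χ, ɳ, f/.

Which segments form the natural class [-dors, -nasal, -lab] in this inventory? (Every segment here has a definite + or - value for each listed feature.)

Checking each segment against [-dorsal], [-nasal], [-labial]: /ɾ/ (alveolar tap), /ɖ/ (voiced retroflex stop), /z/ (voiced alveolar fricative), /ʂ/ (voiceless retroflex fricative), /d/ (voiced alveolar stop), /ʐ/ (voiced retroflex fricative), among others, satisfy every feature; every other segment in the inventory fails at least one.

ɾ, ɖ, z, ʂ, d, ʐ, ɭ, l, s, ð, tʃ, θ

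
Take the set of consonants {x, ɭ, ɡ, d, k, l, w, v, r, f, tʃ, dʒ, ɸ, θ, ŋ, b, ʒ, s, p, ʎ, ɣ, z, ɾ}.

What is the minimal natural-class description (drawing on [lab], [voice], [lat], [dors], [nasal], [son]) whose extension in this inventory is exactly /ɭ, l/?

[+lat, −dors]

The class [+lateral], [−dorsal] has exactly /ɭ, l/ as its extension in this inventory. No smaller conjunction from the listed features achieves this: [−dorsal] alone would also admit /d, v, r, f, …/; [+lateral] alone would also admit /ʎ/; and checking the remaining single features turns up none with this extension.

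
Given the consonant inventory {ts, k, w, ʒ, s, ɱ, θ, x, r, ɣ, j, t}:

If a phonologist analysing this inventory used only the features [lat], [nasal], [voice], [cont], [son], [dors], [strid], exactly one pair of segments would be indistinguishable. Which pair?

w, j

Both /w/ and /j/ are [−lateral], [−nasal], [+voice], [+continuant], [+sonorant], [+dorsal], [−strident]. Since the list omits [labial], [round] and [back] — which do distinguish the labial-velar glide from the palatal glide — this pair collapses; all other pairs remain distinct.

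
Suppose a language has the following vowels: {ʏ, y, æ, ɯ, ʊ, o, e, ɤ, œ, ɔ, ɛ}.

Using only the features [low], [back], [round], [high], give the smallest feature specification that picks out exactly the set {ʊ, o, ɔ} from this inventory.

[+back, +round]

/ʊ, o, ɔ/ are all [+back], [+round], and no other segment in the inventory matches both values. Dropping any one of them over-generates: [+round] alone would also admit /ʏ, y, œ/; [+back] alone would also admit /ɯ, ɤ/. No other single listed feature picks out exactly this set either, so fewer than two features will not do.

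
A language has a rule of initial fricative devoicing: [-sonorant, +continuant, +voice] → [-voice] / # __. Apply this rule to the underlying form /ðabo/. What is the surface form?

[θabo]

The only segment in the rule's environment that also matches [-sonorant, +continuant, +voice] is /ð/. Applying [-voice] turns the voiced dental fricative into /θ/ (voiceless dental fricative), giving [θabo].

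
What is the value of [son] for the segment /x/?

/x/ is the voiceless velar fricative. The feature [sonorant] marks segments produced without turbulent airflow (nasals, liquids, glides, vowels); /x/ lacks this property, so it is [-sonorant].

[-sonorant]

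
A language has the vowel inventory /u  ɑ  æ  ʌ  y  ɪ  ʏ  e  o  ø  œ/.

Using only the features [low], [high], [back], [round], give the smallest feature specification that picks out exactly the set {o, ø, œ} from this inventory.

[-high, +round]

The class [-high], [+round] has exactly /o, ø, œ/ as its extension in this inventory. No smaller conjunction from the listed features achieves this: [+round] alone would also admit /u, y, ʏ/; [-high] alone would also admit /ɑ, æ, ʌ, e/; and checking the remaining single features turns up none with this extension.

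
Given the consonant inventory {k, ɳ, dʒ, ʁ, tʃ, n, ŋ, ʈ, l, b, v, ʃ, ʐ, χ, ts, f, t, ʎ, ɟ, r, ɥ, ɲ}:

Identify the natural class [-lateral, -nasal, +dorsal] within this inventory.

Checking each segment against [-lateral], [-nasal], [+dorsal]: /k/ (voiceless velar stop), /ʁ/ (voiced uvular fricative), /χ/ (voiceless uvular fricative), /ɟ/ (voiced palatal stop), /ɥ/ (labial-palatal glide) satisfy every feature; every other segment in the inventory fails at least one.

k, ʁ, χ, ɟ, ɥ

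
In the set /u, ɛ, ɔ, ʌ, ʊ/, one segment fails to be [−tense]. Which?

u

/ʌ, ɛ, ʊ, ɔ/ are all [−tense]; /u/ (high back rounded tense vowel) is [+tense].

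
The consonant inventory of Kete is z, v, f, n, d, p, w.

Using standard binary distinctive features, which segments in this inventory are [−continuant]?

n, d, p

The feature [continuant] marks segments produced without complete oral closure. In this inventory /n, d, p/ lack that property, so they are [−continuant]; /z, v, f, w/ are [+continuant].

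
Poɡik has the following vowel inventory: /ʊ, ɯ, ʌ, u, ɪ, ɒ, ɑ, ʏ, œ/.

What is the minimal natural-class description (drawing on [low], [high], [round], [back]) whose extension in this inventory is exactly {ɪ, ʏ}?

[+high, -back]

Every target segment is [+high], [-back]; each remaining inventory member fails at least one of these. Each conjunct is needed — [-back] alone would also admit /œ/; [+high] alone would also admit /ʊ, ɯ, u/ — and no other single listed feature has exactly this extension, so two is the minimum.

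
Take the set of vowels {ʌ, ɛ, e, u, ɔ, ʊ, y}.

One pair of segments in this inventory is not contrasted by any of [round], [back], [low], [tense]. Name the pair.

Both /ɔ/ and /ʊ/ are [+round], [+back], [−low], [−tense]. Since the list omits [high] — which does distinguish the mid back rounded lax vowel from the high back rounded lax vowel — this pair collapses; all other pairs remain distinct.

ɔ, ʊ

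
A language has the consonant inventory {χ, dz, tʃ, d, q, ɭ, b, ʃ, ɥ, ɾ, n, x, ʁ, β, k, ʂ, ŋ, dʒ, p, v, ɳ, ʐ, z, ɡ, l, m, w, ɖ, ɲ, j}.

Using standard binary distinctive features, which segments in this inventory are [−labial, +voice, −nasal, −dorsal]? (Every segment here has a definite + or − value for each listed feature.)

Among the inventory, the [−labial] segments are /χ, dz, tʃ, d, q, ɭ, ʃ, ɾ, n, x, ʁ, k, ʂ, ŋ, dʒ, ɳ, ʐ, z, ɡ, l, ɖ, ɲ, j/.
Intersecting with [+voice] gives /dz, d, ɭ, ɾ, n, ʁ, ŋ, dʒ, ɳ, ʐ, z, ɡ, l, ɖ, ɲ, j/.
Within that set, [−nasal] gives /dz, d, ɭ, ɾ, ʁ, dʒ, ʐ, z, ɡ, l, ɖ, j/.
Among these, [−dorsal] leaves /dz, d, ɭ, ɾ, dʒ, ʐ, z, l, ɖ/.

dz, d, ɭ, ɾ, dʒ, ʐ, z, l, ɖ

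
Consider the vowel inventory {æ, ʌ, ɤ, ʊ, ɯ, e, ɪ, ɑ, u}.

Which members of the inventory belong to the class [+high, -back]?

Eliminate segments failing any feature: /æ, ʌ, ɤ, e, ɑ/ are [-high]; /ʊ, ɯ, u/ are [+back]. The remaining /ɪ/ satisfy [+high], [-back].

ɪ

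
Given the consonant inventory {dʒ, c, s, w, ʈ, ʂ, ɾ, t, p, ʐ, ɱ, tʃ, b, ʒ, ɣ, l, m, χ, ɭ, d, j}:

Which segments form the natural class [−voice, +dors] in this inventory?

c, χ

Among the inventory, the [−voice] segments are /c, s, ʈ, ʂ, t, p, tʃ, χ/.
Then [+dorsal] leaves /c, χ/.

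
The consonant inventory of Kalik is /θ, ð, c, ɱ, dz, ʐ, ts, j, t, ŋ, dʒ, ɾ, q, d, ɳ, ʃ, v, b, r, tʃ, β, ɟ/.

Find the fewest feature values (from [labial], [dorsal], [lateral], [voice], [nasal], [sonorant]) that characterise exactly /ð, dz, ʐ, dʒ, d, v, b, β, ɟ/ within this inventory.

[-sonorant, +voice]

The class [-sonorant], [+voice] has exactly /ð, dz, ʐ, dʒ, d, v, b, β, ɟ/ as its extension in this inventory. No smaller conjunction from the listed features achieves this: [+voice] alone would also admit /ɱ, j, ŋ, ɾ, …/; [-sonorant] alone would also admit /θ, c, ts, t, …/; and checking the remaining single features turns up none with this extension.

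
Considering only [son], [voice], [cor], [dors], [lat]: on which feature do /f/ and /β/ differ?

[voice]

The two segments share [-sonorant], [-coronal], [-dorsal], [-lateral]. The only feature from the list on which they differ: /f/ is [-voice] while /β/ is [+voice].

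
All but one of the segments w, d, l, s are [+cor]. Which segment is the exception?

w

Every segment except /w/ is [+coronal]. /w/ (labial-velar glide) is [−coronal], so it is the exception.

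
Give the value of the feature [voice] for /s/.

[−voice]

/s/ is the voiceless alveolar fricative. The feature [voice] marks segments produced with vocal-fold vibration; /s/ lacks this property, so it is [−voice].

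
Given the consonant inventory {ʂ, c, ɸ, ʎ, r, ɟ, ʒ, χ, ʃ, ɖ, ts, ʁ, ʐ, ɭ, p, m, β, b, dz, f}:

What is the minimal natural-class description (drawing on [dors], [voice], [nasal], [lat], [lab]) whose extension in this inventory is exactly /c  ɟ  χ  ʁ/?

[-lat, +dors]

/c, ɟ, χ, ʁ/ are all [-lateral], [+dorsal], and no other segment in the inventory matches both values. Dropping any one of them over-generates: [+dorsal] alone would also admit /ʎ/; [-lateral] alone would also admit /ʂ, ɸ, r, ʒ, …/. No other single listed feature picks out exactly this set either, so fewer than two features will not do.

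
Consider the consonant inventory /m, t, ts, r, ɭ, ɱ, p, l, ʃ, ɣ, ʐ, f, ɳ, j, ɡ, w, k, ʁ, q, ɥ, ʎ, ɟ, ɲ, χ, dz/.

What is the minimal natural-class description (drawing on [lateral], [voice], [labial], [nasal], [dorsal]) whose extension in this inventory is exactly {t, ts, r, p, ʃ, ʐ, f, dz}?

[−nasal, −lateral, −dorsal]

/t, ts, r, p, ʃ, ʐ, f, dz/ are all [−nasal], [−lateral], [−dorsal], and no other segment in the inventory matches all three values. Dropping any one of them over-generates: [−lateral, −dorsal] alone would also admit /m, ɱ, ɳ/; [−nasal, −dorsal] alone would also admit /ɭ, l/; [−nasal, −lateral] alone would also admit /ɣ, j, ɡ, w, …/. No other combination of two listed features picks out exactly this set either, so fewer than three features will not do.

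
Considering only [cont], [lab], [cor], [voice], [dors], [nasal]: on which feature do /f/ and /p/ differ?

[continuant]

/f/ (voiceless labiodental fricative) and /p/ (voiceless bilabial stop) agree on [+labial], [−coronal], [−voice], [−dorsal], [−nasal]. They differ on [continuant] (/f/ [+], /p/ [−]).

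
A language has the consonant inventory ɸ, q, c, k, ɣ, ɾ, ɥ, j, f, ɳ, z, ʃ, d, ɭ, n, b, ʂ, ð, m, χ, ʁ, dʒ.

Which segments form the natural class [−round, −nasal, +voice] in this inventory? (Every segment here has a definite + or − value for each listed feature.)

Checking each segment against [−round], [−nasal], [+voice]: /ɣ/ (voiced velar fricative), /ɾ/ (alveolar tap), /j/ (palatal glide), /z/ (voiced alveolar fricative), /d/ (voiced alveolar stop), /ɭ/ (retroflex lateral approximant), among others, satisfy every feature; every other segment in the inventory fails at least one.

ɣ, ɾ, j, z, d, ɭ, b, ð, ʁ, dʒ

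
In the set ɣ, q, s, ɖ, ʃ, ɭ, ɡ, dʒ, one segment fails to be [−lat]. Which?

ɭ

Every segment except /ɭ/ is [−lateral]. /ɭ/ (retroflex lateral approximant) is [+lateral], so it is the exception.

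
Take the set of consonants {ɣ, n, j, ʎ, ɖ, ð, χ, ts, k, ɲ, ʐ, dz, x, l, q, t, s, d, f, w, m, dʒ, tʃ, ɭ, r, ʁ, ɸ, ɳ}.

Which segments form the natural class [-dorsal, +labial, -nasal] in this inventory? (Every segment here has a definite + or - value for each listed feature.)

Checking each segment against [-dorsal], [+labial], [-nasal]: /f/ (voiceless labiodental fricative), /ɸ/ (voiceless bilabial fricative) satisfy every feature; every other segment in the inventory fails at least one.

f, ɸ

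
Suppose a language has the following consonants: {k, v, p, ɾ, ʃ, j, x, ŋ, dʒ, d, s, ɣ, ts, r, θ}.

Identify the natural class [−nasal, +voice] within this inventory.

The [−nasal] segments are /k, v, p, ɾ, ʃ, j, x, dʒ, d, s, ɣ, ts, r, θ/.
Among these, [+voice] leaves /v, ɾ, j, dʒ, d, ɣ, r/.

v, ɾ, j, dʒ, d, ɣ, r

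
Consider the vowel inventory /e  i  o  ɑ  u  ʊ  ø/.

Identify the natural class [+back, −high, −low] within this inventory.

o

The [+back] segments are /o, ɑ, u, ʊ/.
Of those, [−high] gives /o, ɑ/.
Of those, [−low] leaves /o/.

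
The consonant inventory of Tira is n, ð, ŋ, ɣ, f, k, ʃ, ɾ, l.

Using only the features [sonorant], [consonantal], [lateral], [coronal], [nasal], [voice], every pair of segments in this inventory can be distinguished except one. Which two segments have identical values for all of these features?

/f/ (voiceless labiodental fricative) and /k/ (voiceless velar stop) are both [−sonorant], [+consonantal], [−lateral], [−coronal], [−nasal], [−voice], so none of the listed features separates them. (They do differ in [continuant], [labial] and [dorsal], which are not among the given features.) Every other pair in the inventory differs on at least one listed feature.

f, k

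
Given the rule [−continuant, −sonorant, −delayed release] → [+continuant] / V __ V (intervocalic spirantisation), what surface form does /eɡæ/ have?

[eɣæ]

/ɡ/ satisfies [−continuant, −sonorant, −delayed release] and sits in V __ V. The [+continuant] counterpart of the voiced velar stop is /ɣ/. Other segments in /eɡæ/ either fail the structural description or are not in the environment, so the surface form is [eɣæ].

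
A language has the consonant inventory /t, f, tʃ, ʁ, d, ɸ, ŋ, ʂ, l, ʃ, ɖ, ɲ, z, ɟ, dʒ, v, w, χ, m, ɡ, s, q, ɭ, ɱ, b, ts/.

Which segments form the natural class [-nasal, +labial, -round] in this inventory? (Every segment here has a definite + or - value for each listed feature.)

First, the [-nasal] segments are /t, f, tʃ, ʁ, d, ɸ, ʂ, l, ʃ, ɖ, z, ɟ, dʒ, v, w, χ, ɡ, s, q, ɭ, b, ts/.
Within that set, [+labial] gives /f, ɸ, v, w, b/.
Within that set, [-round] leaves /f, ɸ, v, b/.

f, ɸ, v, b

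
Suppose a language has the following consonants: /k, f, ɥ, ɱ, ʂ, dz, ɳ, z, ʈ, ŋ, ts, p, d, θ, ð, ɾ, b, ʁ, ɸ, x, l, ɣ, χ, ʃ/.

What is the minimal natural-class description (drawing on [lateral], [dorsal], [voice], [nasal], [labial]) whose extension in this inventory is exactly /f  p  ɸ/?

Every target segment is [−voice], [+labial]; each remaining inventory member fails at least one of these. Each conjunct is needed — [+labial] alone would also admit /ɥ, ɱ, b/; [−voice] alone would also admit /k, ʂ, ʈ, ts, …/ — and no other single listed feature has exactly this extension, so two is the minimum.

[−voice, +labial]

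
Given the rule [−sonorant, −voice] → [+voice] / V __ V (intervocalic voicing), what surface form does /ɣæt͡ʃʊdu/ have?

Only /t͡ʃ/ occurs between two vowels (/æ/ __ /ʊ/) and matches the structural description. It is a voiceless postalveolar affricate, so [−sonorant, −voice] holds; changing it to [+voice] with all other features held fixed yields /d͡ʒ/ (voiced postalveolar affricate). No other segment meets both the structural description and the environment, so the output is [ɣæd͡ʒʊdu].

[ɣæd͡ʒʊdu]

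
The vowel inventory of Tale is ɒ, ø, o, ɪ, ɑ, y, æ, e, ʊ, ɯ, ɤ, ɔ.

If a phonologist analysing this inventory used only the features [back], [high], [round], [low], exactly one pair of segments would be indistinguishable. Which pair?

/ɔ/ (mid back rounded lax vowel) and /o/ (mid back rounded tense vowel) are both [+back], [−high], [+round], [−low], so none of the listed features separates them. (They do differ in [tense], which is not among the given features.) Every other pair in the inventory differs on at least one listed feature.

ɔ, o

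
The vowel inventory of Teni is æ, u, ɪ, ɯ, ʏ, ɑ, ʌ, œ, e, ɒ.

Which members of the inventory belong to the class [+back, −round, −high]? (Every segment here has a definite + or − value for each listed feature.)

ɑ, ʌ

Among the inventory, the [+back] segments are /u, ɯ, ɑ, ʌ, ɒ/.
Of those, [−round] gives /ɯ, ɑ, ʌ/.
Among these, [−high] leaves /ɑ, ʌ/.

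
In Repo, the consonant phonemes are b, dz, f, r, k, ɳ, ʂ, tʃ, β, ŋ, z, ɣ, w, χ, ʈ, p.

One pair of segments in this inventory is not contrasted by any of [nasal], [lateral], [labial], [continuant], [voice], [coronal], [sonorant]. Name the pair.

ʈ, tʃ

On the given features, /ʈ/ and /tʃ/ have an identical profile: [-nasal], [-lateral], [-labial], [-continuant], [-voice], [+coronal], [-sonorant]. No other two segments in the inventory coincide on all 7 features. (They do differ in [strident], [delayed release] and [distributed], which are not among the given features.)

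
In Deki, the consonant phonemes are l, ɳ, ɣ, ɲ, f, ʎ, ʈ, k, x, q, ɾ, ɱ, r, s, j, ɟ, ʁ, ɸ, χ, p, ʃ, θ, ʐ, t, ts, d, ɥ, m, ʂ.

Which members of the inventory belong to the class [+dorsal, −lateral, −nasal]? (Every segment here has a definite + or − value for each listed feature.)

ɣ, k, x, q, j, ɟ, ʁ, χ, ɥ

Among the inventory, the [+dorsal] segments are /ɣ, ɲ, ʎ, k, x, q, j, ɟ, ʁ, χ, ɥ/.
Then [−lateral] gives /ɣ, ɲ, k, x, q, j, ɟ, ʁ, χ, ɥ/.
Of those, [−nasal] leaves /ɣ, k, x, q, j, ɟ, ʁ, χ, ɥ/.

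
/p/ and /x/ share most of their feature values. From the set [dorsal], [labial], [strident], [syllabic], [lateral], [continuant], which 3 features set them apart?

[continuant], [labial], [dorsal]

/p/ (voiceless bilabial stop) and /x/ (voiceless velar fricative) agree on [−strident], [−syllabic], [−lateral]. They differ on [continuant] (/p/ [−], /x/ [+]), [labial] (/p/ [+], /x/ [−]), [dorsal] (/p/ [−], /x/ [+]).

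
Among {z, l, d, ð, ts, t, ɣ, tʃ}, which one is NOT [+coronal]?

ɣ

/ɣ/ is the voiced velar fricative, which is [-coronal]; the rest — /l, t, d, tʃ, ts, z, ð/ — are [+coronal].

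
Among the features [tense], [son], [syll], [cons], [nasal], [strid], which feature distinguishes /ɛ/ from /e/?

The two segments share [+sonorant], [+syllabic], [−consonantal], [−nasal], [−strident]. The only feature from the list on which they differ: /ɛ/ is [−tense] while /e/ is [+tense].

[tense]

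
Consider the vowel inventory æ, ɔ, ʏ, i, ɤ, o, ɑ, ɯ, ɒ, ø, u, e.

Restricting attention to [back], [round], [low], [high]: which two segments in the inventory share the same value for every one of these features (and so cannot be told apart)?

o, ɔ

On the given features, /o/ and /ɔ/ have an identical profile: [+back], [+round], [-low], [-high]. No other two segments in the inventory coincide on all 4 features. (They do differ in [tense], which is not among the given features.)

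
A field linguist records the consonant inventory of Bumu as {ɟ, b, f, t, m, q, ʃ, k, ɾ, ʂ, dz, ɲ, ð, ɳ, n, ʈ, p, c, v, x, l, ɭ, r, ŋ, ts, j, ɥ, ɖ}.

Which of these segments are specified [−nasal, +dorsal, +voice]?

Among the inventory, the [−nasal] segments are /ɟ, b, f, t, q, ʃ, k, ɾ, ʂ, dz, ð, ʈ, p, c, v, x, l, ɭ, r, ts, j, ɥ, ɖ/.
Within that set, [+dorsal] gives /ɟ, q, k, c, x, j, ɥ/.
Within that set, [+voice] leaves /ɟ, j, ɥ/.

ɟ, j, ɥ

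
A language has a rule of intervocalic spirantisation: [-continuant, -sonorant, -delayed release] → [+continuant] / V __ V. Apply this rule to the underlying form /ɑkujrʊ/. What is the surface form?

Only /k/ occurs between two vowels (/ɑ/ __ /u/) and matches the structural description. It is a voiceless velar stop, so [-continuant, -sonorant, -delayed release] holds; changing it to [+continuant] with all other features held fixed yields /x/ (voiceless velar fricative). No other segment meets both the structural description and the environment, so the output is [ɑxujrʊ].

[ɑxujrʊ]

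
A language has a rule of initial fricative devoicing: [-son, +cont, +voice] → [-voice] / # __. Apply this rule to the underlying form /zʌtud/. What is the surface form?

The only segment in the rule's environment that also matches [-son, +cont, +voice] is /z/. Applying [-voice] turns the voiced alveolar fricative into /s/ (voiceless alveolar fricative), giving [sʌtud].

[sʌtud]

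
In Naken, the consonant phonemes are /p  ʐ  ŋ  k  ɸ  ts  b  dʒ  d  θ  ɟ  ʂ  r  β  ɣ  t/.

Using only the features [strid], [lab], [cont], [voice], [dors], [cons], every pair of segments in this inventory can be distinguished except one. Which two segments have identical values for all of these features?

/ŋ/ (velar nasal) and /ɟ/ (voiced palatal stop) are both [-strident], [-labial], [-continuant], [+voice], [+dorsal], [+consonantal], so none of the listed features separates them. (They do differ in [sonorant], [nasal] and [back], which are not among the given features.) Every other pair in the inventory differs on at least one listed feature.

ŋ, ɟ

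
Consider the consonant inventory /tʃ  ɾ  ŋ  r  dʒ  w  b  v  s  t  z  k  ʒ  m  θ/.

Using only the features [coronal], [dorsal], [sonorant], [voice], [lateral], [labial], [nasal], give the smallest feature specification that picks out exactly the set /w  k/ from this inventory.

[−nasal, +dorsal]

The class [−nasal], [+dorsal] has exactly /w, k/ as its extension in this inventory. No smaller conjunction from the listed features achieves this: [+dorsal] alone would also admit /ŋ/; [−nasal] alone would also admit /tʃ, ɾ, r, dʒ, …/; and checking the remaining single features turns up none with this extension.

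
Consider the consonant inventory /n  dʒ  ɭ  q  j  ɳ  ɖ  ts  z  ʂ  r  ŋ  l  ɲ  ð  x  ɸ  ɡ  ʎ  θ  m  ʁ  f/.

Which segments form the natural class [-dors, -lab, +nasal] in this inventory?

n, ɳ

Checking each segment against [-dorsal], [-labial], [+nasal]: /n/ (alveolar nasal), /ɳ/ (retroflex nasal) satisfy every feature; every other segment in the inventory fails at least one.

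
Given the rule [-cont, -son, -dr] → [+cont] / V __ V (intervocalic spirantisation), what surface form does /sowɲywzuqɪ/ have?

[sowɲywzuχɪ]

Only /q/ occurs between two vowels (/u/ __ /ɪ/) and matches the structural description. It is a voiceless uvular stop, so [-cont, -son, -dr] holds; changing it to [+continuant] with all other features held fixed yields /χ/ (voiceless uvular fricative). No other segment meets both the structural description and the environment, so the output is [sowɲywzuχɪ].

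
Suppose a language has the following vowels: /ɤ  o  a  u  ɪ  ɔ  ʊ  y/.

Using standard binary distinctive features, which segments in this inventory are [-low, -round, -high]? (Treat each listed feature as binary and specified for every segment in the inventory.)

First, the [-low] segments are /ɤ, o, u, ɪ, ɔ, ʊ, y/.
Of those, [-round] gives /ɤ, ɪ/.
Within that set, [-high] leaves /ɤ/.

ɤ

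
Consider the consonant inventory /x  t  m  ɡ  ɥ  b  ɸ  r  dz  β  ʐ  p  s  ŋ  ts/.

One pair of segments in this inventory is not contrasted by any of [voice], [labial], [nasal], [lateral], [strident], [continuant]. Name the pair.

On the given features, /ɥ/ and /β/ have an identical profile: [+voice], [+labial], [−nasal], [−lateral], [−strident], [+continuant]. No other two segments in the inventory coincide on all 6 features. (They do differ in [sonorant], [round] and [dorsal], which are not among the given features.)

ɥ, β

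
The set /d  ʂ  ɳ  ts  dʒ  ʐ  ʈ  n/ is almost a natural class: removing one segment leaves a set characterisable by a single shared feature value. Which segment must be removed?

dʒ

/ɳ, ʐ, ʈ, ts, d, ʂ, n/ are all [−distributed], but /dʒ/ (voiced postalveolar affricate) is [+distributed]. No other single segment can be removed to leave a set sharing one feature value that the removed segment lacks, so /dʒ/ is the odd one out.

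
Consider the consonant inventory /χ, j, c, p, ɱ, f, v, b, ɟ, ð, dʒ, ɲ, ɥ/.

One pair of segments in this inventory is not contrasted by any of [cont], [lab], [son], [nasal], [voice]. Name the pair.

/ɟ/ (voiced palatal stop) and /dʒ/ (voiced postalveolar affricate) are both [-continuant], [-labial], [-sonorant], [-nasal], [+voice], so none of the listed features separates them. (They do differ in [strident], [delayed release] and [dorsal], which are not among the given features.) Every other pair in the inventory differs on at least one listed feature.

ɟ, dʒ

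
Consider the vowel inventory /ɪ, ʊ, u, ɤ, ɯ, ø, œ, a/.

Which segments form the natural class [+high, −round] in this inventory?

Checking each segment against [+high], [−round]: /ɪ/ (high front unrounded lax vowel), /ɯ/ (high back unrounded vowel) satisfy every feature; every other segment in the inventory fails at least one.

ɪ, ɯ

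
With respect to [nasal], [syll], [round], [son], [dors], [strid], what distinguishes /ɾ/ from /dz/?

The two segments share [−nasal], [−syllabic], [−round], [−dorsal]. The only features from the list on which they differ: /ɾ/ is [+sonorant] while /dz/ is [−sonorant]; /ɾ/ is [−strident] while /dz/ is [+strident].

[sonorant], [strident]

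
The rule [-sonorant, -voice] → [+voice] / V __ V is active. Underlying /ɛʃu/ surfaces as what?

[ɛʒu]

The only segment in the rule's environment that also matches [-sonorant, -voice] is /ʃ/. Applying [+voice] turns the voiceless postalveolar fricative into /ʒ/ (voiced postalveolar fricative), giving [ɛʒu].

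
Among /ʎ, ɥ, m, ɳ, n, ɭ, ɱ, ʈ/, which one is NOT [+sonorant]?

ʈ

Every segment except /ʈ/ is [+sonorant]. /ʈ/ (voiceless retroflex stop) is [-sonorant], so it is the exception.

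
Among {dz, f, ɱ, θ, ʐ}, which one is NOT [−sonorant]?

/ʐ, f, θ, dz/ are all [−sonorant]; /ɱ/ (labiodental nasal) is [+sonorant].

ɱ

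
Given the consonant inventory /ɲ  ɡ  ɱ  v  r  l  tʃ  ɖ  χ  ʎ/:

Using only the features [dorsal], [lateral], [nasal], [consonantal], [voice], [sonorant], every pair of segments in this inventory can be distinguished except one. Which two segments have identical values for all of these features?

On the given features, /v/ and /ɖ/ have an identical profile: [−dorsal], [−lateral], [−nasal], [+consonantal], [+voice], [−sonorant]. No other two segments in the inventory coincide on all 6 features. (They do differ in [continuant], [labial] and [coronal], which are not among the given features.)

v, ɖ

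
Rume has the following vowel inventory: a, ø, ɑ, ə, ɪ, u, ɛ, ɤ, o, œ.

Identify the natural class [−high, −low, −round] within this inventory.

ə, ɛ, ɤ

First, the [−high] segments are /a, ø, ɑ, ə, ɛ, ɤ, o, œ/.
Then [−low] gives /ø, ə, ɛ, ɤ, o, œ/.
Intersecting with [−round] leaves /ə, ɛ, ɤ/.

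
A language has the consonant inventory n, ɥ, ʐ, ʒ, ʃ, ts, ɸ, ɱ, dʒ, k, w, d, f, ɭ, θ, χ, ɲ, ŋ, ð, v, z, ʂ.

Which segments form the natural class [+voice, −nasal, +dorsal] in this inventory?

ɥ, w

Checking each segment against [+voice], [−nasal], [+dorsal]: /ɥ/ (labial-palatal glide), /w/ (labial-velar glide) satisfy every feature; every other segment in the inventory fails at least one.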